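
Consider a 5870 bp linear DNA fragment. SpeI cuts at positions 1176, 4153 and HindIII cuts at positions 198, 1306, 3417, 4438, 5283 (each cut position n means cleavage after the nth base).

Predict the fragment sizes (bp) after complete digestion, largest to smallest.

Combined cut positions (sorted): 198, 1176, 1306, 3417, 4153, 4438, 5283.
Linear molecule, 7 cuts → 8 fragments:
  198 − 0 = 198 bp
  1176 − 198 = 978 bp
  1306 − 1176 = 130 bp
  3417 − 1306 = 2111 bp
  4153 − 3417 = 736 bp
  4438 − 4153 = 285 bp
  5283 − 4438 = 845 bp
  5870 − 5283 = 587 bp
Sorted largest to smallest: 2111, 978, 845, 736, 587, 285, 198, 130 bp.

2111, 978, 845, 736, 587, 285, 198, 130 bp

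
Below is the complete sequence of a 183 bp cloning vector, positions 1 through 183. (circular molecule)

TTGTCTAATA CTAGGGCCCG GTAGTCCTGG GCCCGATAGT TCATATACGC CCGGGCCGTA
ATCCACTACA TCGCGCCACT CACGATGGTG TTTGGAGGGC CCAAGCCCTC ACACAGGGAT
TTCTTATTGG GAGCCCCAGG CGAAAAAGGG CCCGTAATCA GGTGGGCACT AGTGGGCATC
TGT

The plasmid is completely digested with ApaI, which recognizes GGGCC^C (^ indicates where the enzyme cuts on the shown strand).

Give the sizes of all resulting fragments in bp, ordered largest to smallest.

ApaI sites (GGGCCC) start at positions 14, 29, 97, 148.
ApaI cuts after base 5 of each site (before the last base), so after positions 18, 33, 101, 152.
Circular molecule, 4 cuts → 4 fragments:
  19–33 → 15 bp
  34–101 → 68 bp
  102–152 → 51 bp
  153–183 then 1–18 → 31 + 18 = 49 bp
Sorted largest to smallest: 68, 51, 49, 15 bp.

68, 51, 49, 15 bp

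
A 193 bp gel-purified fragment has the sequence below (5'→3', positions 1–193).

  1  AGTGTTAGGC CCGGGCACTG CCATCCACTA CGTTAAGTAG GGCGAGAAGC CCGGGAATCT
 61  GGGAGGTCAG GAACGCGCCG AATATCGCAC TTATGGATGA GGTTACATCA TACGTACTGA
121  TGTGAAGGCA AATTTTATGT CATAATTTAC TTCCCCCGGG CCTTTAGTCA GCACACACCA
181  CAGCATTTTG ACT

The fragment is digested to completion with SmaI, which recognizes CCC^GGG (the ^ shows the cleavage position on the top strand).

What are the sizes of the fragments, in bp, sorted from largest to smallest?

SmaI sites (CCCGGG) start at positions 10, 50, 155.
SmaI cuts after base 3 of each site, so after positions 12, 52, 157.
Linear molecule, 3 cuts → 4 fragments:
  1–12 → 12 bp
  13–52 → 40 bp
  53–157 → 105 bp
  158–193 → 36 bp
Sorted largest to smallest: 105, 40, 36, 12 bp.

105, 40, 36, 12 bp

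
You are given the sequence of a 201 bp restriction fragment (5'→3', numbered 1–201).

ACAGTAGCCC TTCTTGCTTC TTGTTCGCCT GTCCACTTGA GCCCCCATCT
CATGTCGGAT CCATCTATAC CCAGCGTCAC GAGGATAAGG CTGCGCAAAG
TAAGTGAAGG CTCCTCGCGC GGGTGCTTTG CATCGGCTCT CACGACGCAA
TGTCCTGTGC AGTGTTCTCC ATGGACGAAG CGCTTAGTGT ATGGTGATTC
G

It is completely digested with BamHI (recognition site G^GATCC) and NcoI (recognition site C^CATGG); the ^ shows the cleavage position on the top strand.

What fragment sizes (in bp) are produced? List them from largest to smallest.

112, 57, 32 bp

The BamHI site (GGATCC) starts at position 57.
BamHI cuts after the first base of each site, so after position 57.
The NcoI site (CCATGG) starts at position 169.
NcoI cuts after the first base of each site, so after position 169.
Combined cut positions: 57, 169.
Linear molecule, 2 cuts → 3 fragments:
  1–57 → 57 bp
  58–169 → 112 bp
  170–201 → 32 bp
Sorted largest to smallest: 112, 57, 32 bp.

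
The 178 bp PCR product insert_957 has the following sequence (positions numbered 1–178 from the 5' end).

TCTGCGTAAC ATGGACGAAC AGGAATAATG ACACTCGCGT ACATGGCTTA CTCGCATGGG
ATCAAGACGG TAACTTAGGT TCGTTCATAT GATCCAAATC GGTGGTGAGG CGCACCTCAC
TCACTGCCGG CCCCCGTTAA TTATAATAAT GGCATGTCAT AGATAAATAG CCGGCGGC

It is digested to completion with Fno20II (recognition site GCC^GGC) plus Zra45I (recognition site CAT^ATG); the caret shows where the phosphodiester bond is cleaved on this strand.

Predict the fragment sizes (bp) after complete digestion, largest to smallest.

Fno20II sites (GCCGGC) start at positions 126, 170.
Fno20II cuts after base 3 of each site, so after positions 128, 172.
The Zra45I site (CATATG) starts at position 86.
Zra45I cuts after base 3 of each site, so after position 88.
Combined cut positions: 88, 128, 172.
Linear molecule, 3 cuts → 4 fragments:
  1–88 → 88 bp
  89–128 → 40 bp
  129–172 → 44 bp
  173–178 → 6 bp
Sorted largest to smallest: 88, 44, 40, 6 bp.

88, 44, 40, 6 bp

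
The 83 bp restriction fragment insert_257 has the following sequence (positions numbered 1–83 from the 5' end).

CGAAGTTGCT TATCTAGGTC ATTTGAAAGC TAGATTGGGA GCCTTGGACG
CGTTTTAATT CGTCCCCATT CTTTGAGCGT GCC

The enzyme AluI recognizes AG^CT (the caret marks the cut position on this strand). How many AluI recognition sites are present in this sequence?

1

AGCT occurs starting at position 28.
AluI cuts at 1 site.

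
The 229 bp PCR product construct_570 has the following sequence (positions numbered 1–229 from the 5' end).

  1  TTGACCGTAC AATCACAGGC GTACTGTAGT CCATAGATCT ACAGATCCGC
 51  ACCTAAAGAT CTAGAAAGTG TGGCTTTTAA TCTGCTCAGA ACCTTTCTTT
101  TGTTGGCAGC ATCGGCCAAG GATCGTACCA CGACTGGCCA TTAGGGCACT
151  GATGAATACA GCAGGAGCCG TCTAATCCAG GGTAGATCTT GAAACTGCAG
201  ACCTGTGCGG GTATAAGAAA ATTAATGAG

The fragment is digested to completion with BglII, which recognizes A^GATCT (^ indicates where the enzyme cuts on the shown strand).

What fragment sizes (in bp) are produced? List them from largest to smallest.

127, 45, 35, 22 bp

BglII sites (AGATCT) start at positions 35, 57, 184.
BglII cuts after the first base of each site, so after positions 35, 57, 184.
Linear molecule, 3 cuts → 4 fragments:
  1–35 → 35 bp
  36–57 → 22 bp
  58–184 → 127 bp
  185–229 → 45 bp
Sorted largest to smallest: 127, 45, 35, 22 bp.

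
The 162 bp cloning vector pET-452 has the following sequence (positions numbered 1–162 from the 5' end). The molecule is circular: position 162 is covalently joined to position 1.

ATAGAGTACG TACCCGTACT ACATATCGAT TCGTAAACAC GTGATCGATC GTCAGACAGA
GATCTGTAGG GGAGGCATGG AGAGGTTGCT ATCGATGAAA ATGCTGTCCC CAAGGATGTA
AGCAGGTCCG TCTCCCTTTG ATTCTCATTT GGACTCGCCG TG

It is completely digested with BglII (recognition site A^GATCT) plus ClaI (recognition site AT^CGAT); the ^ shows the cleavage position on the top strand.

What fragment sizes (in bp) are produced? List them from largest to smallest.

The BglII site (AGATCT) starts at position 60.
BglII cuts after the first base of each site, so after position 60.
ClaI sites (ATCGAT) start at positions 25, 44, 91.
ClaI cuts after base 2 of each site, so after positions 26, 45, 92.
Combined cut positions: 26, 45, 60, 92.
Circular molecule, 4 cuts → 4 fragments:
  27–45 → 19 bp
  46–60 → 15 bp
  61–92 → 32 bp
  93–162 then 1–26 → 70 + 26 = 96 bp
Sorted largest to smallest: 96, 32, 19, 15 bp.

96, 32, 19, 15 bp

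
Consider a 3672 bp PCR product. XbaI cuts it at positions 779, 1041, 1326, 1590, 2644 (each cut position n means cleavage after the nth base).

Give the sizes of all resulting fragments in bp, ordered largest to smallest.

1054, 1028, 779, 285, 264, 262 bp

Linear molecule, 5 cuts → 6 fragments:
  779 − 0 = 779 bp
  1041 − 779 = 262 bp
  1326 − 1041 = 285 bp
  1590 − 1326 = 264 bp
  2644 − 1590 = 1054 bp
  3672 − 2644 = 1028 bp
Sorted largest to smallest: 1054, 1028, 779, 285, 264, 262 bp.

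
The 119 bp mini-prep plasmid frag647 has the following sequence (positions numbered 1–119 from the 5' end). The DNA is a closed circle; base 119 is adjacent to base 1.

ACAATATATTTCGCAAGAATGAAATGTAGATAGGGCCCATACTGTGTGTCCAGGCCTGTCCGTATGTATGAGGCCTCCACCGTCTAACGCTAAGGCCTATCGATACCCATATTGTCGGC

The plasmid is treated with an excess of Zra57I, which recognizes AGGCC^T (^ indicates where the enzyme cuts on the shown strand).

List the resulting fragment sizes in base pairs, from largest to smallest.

78, 22, 19 bp

Zra57I sites (AGGCCT) start at positions 52, 71, 93.
Zra57I cuts after base 5 of each site (before the last base), so after positions 56, 75, 97.
Circular molecule, 3 cuts → 3 fragments:
  57–75 → 19 bp
  76–97 → 22 bp
  98–119 then 1–56 → 22 + 56 = 78 bp
Sorted largest to smallest: 78, 22, 19 bp.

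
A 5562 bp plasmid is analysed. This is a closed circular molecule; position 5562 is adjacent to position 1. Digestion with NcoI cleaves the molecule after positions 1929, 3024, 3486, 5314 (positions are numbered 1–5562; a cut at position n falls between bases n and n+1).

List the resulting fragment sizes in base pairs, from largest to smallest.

2177, 1828, 1095, 462 bp

Circular molecule, 4 cuts → 4 fragments:
  3024 − 1929 = 1095 bp
  3486 − 3024 = 462 bp
  5314 − 3486 = 1828 bp
  wrap: 5562 − 5314 + 1929 = 2177 bp
Sorted largest to smallest: 2177, 1828, 1095, 462 bp.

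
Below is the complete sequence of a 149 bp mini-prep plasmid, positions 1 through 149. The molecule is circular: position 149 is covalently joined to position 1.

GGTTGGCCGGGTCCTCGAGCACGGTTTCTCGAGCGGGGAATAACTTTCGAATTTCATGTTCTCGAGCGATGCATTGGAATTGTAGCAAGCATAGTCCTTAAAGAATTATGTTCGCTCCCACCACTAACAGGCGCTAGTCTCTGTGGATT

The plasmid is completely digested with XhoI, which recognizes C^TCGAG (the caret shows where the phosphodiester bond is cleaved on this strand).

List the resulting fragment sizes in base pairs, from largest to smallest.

102, 33, 14 bp

XhoI sites (CTCGAG) start at positions 14, 28, 61.
XhoI cuts after the first base of each site, so after positions 14, 28, 61.
Circular molecule, 3 cuts → 3 fragments:
  15–28 → 14 bp
  29–61 → 33 bp
  62–149 then 1–14 → 88 + 14 = 102 bp
Sorted largest to smallest: 102, 33, 14 bp.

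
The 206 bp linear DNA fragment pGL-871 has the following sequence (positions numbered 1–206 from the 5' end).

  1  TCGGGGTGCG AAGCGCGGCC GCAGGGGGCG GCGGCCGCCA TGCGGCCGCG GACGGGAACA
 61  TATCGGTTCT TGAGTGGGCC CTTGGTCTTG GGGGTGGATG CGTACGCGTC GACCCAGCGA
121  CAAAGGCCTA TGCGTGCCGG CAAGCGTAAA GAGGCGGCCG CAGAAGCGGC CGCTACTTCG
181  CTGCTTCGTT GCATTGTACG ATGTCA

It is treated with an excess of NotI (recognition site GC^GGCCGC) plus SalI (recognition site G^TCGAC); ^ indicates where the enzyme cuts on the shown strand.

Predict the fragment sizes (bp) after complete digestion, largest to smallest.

65, 47, 39, 16, 16, 12, 11 bp

NotI sites (GCGGCCGC) start at positions 15, 31, 42, 154, 166.
NotI cuts after base 2 of each site, so after positions 16, 32, 43, 155, 167.
The SalI site (GTCGAC) starts at position 108.
SalI cuts after the first base of each site, so after position 108.
Combined cut positions: 16, 32, 43, 108, 155, 167.
Linear molecule, 6 cuts → 7 fragments:
  1–16 → 16 bp
  17–32 → 16 bp
  33–43 → 11 bp
  44–108 → 65 bp
  109–155 → 47 bp
  156–167 → 12 bp
  168–206 → 39 bp
Sorted largest to smallest: 65, 47, 39, 16, 16, 12, 11 bp.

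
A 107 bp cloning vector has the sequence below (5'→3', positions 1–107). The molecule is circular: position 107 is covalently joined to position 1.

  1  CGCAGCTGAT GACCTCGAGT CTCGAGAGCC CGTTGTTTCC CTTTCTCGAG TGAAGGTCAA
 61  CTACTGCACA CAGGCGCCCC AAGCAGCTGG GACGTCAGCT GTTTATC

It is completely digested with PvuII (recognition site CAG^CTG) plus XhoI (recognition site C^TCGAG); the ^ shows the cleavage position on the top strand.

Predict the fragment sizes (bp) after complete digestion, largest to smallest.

41, 24, 14, 12, 9, 7 bp

PvuII sites (CAGCTG) start at positions 3, 84, 96.
PvuII cuts after base 3 of each site, so after positions 5, 86, 98.
XhoI sites (CTCGAG) start at positions 14, 21, 45.
XhoI cuts after the first base of each site, so after positions 14, 21, 45.
Combined cut positions: 5, 14, 21, 45, 86, 98.
Circular molecule, 6 cuts → 6 fragments:
  6–14 → 9 bp
  15–21 → 7 bp
  22–45 → 24 bp
  46–86 → 41 bp
  87–98 → 12 bp
  99–107 then 1–5 → 9 + 5 = 14 bp
Sorted largest to smallest: 41, 24, 14, 12, 9, 7 bp.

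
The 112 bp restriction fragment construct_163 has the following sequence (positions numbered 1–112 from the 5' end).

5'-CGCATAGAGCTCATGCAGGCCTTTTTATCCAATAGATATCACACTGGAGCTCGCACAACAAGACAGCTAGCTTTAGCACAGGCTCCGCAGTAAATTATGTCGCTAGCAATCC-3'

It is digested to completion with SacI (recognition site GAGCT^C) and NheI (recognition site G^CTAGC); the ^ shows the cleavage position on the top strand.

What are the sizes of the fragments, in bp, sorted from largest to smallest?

SacI sites (GAGCTC) start at positions 7, 47.
SacI cuts after base 5 of each site (before the last base), so after positions 11, 51.
NheI sites (GCTAGC) start at positions 66, 102.
NheI cuts after the first base of each site, so after positions 66, 102.
Combined cut positions: 11, 51, 66, 102.
Linear molecule, 4 cuts → 5 fragments:
  1–11 → 11 bp
  12–51 → 40 bp
  52–66 → 15 bp
  67–102 → 36 bp
  103–112 → 10 bp
Sorted largest to smallest: 40, 36, 15, 11, 10 bp.

40, 36, 15, 11, 10 bp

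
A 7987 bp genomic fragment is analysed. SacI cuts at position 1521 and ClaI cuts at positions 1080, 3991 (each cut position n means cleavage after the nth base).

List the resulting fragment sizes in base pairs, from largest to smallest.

Combined cut positions (sorted): 1080, 1521, 3991.
Linear molecule, 3 cuts → 4 fragments:
  1080 − 0 = 1080 bp
  1521 − 1080 = 441 bp
  3991 − 1521 = 2470 bp
  7987 − 3991 = 3996 bp
Sorted largest to smallest: 3996, 2470, 1080, 441 bp.

3996, 2470, 1080, 441 bp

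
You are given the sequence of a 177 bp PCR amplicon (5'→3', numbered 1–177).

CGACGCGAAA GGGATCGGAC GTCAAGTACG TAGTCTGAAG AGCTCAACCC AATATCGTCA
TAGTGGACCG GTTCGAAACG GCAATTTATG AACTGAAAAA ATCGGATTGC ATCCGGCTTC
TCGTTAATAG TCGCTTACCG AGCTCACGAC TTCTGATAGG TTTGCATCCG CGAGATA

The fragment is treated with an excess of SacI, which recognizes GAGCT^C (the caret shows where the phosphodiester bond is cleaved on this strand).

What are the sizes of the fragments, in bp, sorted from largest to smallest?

SacI sites (GAGCTC) start at positions 40, 140.
SacI cuts after base 5 of each site (before the last base), so after positions 44, 144.
Linear molecule, 2 cuts → 3 fragments:
  1–44 → 44 bp
  45–144 → 100 bp
  145–177 → 33 bp
Sorted largest to smallest: 100, 44, 33 bp.

100, 44, 33 bp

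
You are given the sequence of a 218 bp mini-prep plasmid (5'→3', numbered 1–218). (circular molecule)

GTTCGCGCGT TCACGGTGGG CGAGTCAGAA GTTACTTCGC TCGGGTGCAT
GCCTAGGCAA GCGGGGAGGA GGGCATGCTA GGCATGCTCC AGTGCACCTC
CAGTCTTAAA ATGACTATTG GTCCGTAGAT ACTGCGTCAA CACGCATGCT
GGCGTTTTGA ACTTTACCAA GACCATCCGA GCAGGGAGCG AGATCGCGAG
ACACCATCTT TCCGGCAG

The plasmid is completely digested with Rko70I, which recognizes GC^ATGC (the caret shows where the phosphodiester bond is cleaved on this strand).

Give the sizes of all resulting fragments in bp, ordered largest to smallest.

Rko70I sites (GCATGC) start at positions 47, 73, 82, 144.
Rko70I cuts after base 2 of each site, so after positions 48, 74, 83, 145.
Circular molecule, 4 cuts → 4 fragments:
  49–74 → 26 bp
  75–83 → 9 bp
  84–145 → 62 bp
  146–218 then 1–48 → 73 + 48 = 121 bp
Sorted largest to smallest: 121, 62, 26, 9 bp.

121, 62, 26, 9 bp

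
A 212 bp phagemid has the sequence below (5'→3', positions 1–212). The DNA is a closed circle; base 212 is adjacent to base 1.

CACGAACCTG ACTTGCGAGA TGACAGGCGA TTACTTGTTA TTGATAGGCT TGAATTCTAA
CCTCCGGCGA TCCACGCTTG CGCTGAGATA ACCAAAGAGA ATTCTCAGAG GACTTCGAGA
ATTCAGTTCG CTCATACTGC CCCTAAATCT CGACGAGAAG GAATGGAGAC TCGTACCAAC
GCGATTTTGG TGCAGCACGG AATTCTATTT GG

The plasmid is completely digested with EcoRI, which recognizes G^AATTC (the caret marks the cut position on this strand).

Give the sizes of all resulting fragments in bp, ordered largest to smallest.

81, 64, 47, 20 bp

EcoRI sites (GAATTC) start at positions 52, 99, 119, 200.
EcoRI cuts after the first base of each site, so after positions 52, 99, 119, 200.
Circular molecule, 4 cuts → 4 fragments:
  53–99 → 47 bp
  100–119 → 20 bp
  120–200 → 81 bp
  201–212 then 1–52 → 12 + 52 = 64 bp
Sorted largest to smallest: 81, 64, 47, 20 bp.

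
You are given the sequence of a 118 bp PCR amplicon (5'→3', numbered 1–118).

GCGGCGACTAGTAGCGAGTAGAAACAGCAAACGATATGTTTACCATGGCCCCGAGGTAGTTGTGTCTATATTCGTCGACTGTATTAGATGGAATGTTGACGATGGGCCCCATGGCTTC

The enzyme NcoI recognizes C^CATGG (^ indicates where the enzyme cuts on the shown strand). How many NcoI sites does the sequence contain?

CCATGG occurs starting at positions 43, 109.
NcoI cuts at 2 sites.

2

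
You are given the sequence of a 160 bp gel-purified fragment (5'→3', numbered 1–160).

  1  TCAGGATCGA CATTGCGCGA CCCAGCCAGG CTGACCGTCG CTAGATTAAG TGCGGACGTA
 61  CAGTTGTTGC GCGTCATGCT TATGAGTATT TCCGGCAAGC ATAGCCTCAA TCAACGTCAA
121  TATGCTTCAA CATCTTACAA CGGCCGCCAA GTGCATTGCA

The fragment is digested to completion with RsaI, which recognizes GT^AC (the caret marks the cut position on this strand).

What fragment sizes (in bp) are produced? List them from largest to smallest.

The RsaI site (GTAC) starts at position 58.
RsaI cuts after base 2 of each site, so after position 59.
Linear molecule, 1 cut → 2 fragments:
  1–59 → 59 bp
  60–160 → 101 bp
Sorted largest to smallest: 101, 59 bp.

101, 59 bp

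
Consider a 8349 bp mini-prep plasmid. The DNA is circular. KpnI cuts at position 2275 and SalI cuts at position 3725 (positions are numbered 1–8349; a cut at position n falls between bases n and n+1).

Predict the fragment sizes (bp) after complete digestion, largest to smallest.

Combined cut positions (sorted): 2275, 3725.
Circular molecule, 2 cuts → 2 fragments:
  3725 − 2275 = 1450 bp
  wrap: 8349 − 3725 + 2275 = 6899 bp
Sorted largest to smallest: 6899, 1450 bp.

6899, 1450 bp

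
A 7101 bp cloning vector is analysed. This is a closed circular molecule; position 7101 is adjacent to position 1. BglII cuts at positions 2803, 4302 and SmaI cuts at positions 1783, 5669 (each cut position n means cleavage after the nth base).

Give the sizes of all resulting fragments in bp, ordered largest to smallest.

3215, 1499, 1367, 1020 bp

Combined cut positions (sorted): 1783, 2803, 4302, 5669.
Circular molecule, 4 cuts → 4 fragments:
  2803 − 1783 = 1020 bp
  4302 − 2803 = 1499 bp
  5669 − 4302 = 1367 bp
  wrap: 7101 − 5669 + 1783 = 3215 bp
Sorted largest to smallest: 3215, 1499, 1367, 1020 bp.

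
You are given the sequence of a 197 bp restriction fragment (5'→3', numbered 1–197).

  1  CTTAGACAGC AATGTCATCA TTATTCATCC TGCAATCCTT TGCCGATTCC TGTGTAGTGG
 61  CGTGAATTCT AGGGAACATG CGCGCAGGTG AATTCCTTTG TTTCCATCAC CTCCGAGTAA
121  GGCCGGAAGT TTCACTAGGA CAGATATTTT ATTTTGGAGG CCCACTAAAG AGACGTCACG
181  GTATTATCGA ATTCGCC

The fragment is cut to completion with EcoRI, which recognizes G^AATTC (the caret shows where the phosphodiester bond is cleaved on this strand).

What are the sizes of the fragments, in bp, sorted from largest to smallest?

99, 64, 26, 8 bp

EcoRI sites (GAATTC) start at positions 64, 90, 189.
EcoRI cuts after the first base of each site, so after positions 64, 90, 189.
Linear molecule, 3 cuts → 4 fragments:
  1–64 → 64 bp
  65–90 → 26 bp
  91–189 → 99 bp
  190–197 → 8 bp
Sorted largest to smallest: 99, 64, 26, 8 bp.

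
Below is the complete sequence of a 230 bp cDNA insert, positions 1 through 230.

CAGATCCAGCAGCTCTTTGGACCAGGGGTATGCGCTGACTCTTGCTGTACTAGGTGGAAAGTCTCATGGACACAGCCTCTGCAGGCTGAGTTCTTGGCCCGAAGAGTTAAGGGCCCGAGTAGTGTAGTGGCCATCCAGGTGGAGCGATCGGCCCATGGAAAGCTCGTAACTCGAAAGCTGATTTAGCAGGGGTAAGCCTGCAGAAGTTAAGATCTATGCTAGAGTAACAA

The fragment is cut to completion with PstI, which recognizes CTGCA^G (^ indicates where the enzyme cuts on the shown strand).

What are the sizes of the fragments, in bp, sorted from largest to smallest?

119, 83, 28 bp

PstI sites (CTGCAG) start at positions 79, 198.
PstI cuts after base 5 of each site (before the last base), so after positions 83, 202.
Linear molecule, 2 cuts → 3 fragments:
  1–83 → 83 bp
  84–202 → 119 bp
  203–230 → 28 bp
Sorted largest to smallest: 119, 83, 28 bp.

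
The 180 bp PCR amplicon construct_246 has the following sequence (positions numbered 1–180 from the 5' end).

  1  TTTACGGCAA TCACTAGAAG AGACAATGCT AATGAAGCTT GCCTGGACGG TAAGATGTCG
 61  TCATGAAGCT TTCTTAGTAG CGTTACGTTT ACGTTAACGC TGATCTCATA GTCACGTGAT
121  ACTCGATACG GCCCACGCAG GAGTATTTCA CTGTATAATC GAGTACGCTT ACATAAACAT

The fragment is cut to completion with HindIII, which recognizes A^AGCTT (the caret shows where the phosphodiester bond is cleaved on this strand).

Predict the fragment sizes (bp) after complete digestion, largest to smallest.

114, 35, 31 bp

HindIII sites (AAGCTT) start at positions 35, 66.
HindIII cuts after the first base of each site, so after positions 35, 66.
Linear molecule, 2 cuts → 3 fragments:
  1–35 → 35 bp
  36–66 → 31 bp
  67–180 → 114 bp
Sorted largest to smallest: 114, 35, 31 bp.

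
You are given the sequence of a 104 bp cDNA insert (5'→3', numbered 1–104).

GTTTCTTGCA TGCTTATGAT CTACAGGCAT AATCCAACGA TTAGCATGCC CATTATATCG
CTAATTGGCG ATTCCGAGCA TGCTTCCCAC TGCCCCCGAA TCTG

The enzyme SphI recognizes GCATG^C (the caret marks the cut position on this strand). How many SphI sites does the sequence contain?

GCATGC occurs starting at positions 8, 44, 78.
SphI cuts at 3 sites.

3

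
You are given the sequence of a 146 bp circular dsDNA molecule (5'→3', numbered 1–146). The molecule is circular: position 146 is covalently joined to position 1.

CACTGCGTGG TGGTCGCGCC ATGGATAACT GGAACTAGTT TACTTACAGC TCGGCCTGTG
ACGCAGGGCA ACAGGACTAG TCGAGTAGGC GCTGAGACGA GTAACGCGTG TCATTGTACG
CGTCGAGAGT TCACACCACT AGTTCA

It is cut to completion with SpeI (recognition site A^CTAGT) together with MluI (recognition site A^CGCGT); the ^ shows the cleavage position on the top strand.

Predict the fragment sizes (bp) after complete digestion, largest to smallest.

42, 42, 28, 20, 14 bp

SpeI sites (ACTAGT) start at positions 34, 76, 138.
SpeI cuts after the first base of each site, so after positions 34, 76, 138.
MluI sites (ACGCGT) start at positions 104, 118.
MluI cuts after the first base of each site, so after positions 104, 118.
Combined cut positions: 34, 76, 104, 118, 138.
Circular molecule, 5 cuts → 5 fragments:
  35–76 → 42 bp
  77–104 → 28 bp
  105–118 → 14 bp
  119–138 → 20 bp
  139–146 then 1–34 → 8 + 34 = 42 bp
Sorted largest to smallest: 42, 42, 28, 20, 14 bp.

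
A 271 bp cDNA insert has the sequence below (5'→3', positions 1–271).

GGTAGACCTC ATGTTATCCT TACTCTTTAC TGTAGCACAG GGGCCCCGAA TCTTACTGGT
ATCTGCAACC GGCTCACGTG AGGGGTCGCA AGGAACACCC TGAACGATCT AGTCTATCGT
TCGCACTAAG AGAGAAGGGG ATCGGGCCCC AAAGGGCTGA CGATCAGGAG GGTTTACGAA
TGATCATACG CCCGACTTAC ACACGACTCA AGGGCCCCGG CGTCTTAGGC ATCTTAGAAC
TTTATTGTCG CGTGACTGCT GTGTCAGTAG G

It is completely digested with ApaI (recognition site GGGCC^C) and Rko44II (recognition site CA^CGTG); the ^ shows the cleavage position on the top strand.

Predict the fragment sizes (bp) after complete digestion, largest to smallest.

72, 68, 55, 45, 31 bp

ApaI sites (GGGCCC) start at positions 41, 144, 212.
ApaI cuts after base 5 of each site (before the last base), so after positions 45, 148, 216.
The Rko44II site (CACGTG) starts at position 75.
Rko44II cuts after base 2 of each site, so after position 76.
Combined cut positions: 45, 76, 148, 216.
Linear molecule, 4 cuts → 5 fragments:
  1–45 → 45 bp
  46–76 → 31 bp
  77–148 → 72 bp
  149–216 → 68 bp
  217–271 → 55 bp
Sorted largest to smallest: 72, 68, 55, 45, 31 bp.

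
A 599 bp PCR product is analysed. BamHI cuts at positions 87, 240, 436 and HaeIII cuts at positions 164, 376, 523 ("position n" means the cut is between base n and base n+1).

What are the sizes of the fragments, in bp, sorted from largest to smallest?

Combined cut positions (sorted): 87, 164, 240, 376, 436, 523.
Linear molecule, 6 cuts → 7 fragments:
  87 − 0 = 87 bp
  164 − 87 = 77 bp
  240 − 164 = 76 bp
  376 − 240 = 136 bp
  436 − 376 = 60 bp
  523 − 436 = 87 bp
  599 − 523 = 76 bp
Sorted largest to smallest: 136, 87, 87, 77, 76, 76, 60 bp.

136, 87, 87, 77, 76, 76, 60 bp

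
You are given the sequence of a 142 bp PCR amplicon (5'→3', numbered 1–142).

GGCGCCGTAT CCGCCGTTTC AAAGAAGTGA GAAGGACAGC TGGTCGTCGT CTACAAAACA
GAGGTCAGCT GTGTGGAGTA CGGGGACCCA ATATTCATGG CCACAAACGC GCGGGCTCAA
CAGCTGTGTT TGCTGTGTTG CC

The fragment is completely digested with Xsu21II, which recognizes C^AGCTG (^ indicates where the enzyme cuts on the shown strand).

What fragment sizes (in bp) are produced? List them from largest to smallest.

Xsu21II sites (CAGCTG) start at positions 37, 66, 121.
Xsu21II cuts after the first base of each site, so after positions 37, 66, 121.
Linear molecule, 3 cuts → 4 fragments:
  1–37 → 37 bp
  38–66 → 29 bp
  67–121 → 55 bp
  122–142 → 21 bp
Sorted largest to smallest: 55, 37, 29, 21 bp.

55, 37, 29, 21 bp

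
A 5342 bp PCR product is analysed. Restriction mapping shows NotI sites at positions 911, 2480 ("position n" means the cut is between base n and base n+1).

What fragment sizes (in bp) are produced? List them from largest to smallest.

2862, 1569, 911 bp

Linear molecule, 2 cuts → 3 fragments:
  911 − 0 = 911 bp
  2480 − 911 = 1569 bp
  5342 − 2480 = 2862 bp
Sorted largest to smallest: 2862, 1569, 911 bp.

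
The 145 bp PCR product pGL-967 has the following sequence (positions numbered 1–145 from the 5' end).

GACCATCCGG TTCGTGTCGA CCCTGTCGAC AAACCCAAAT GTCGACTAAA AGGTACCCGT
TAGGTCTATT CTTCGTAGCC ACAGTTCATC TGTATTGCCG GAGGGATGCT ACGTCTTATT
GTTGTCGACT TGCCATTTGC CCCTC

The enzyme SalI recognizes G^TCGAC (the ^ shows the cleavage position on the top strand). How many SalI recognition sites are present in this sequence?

GTCGAC occurs starting at positions 16, 25, 41, 124.
SalI cuts at 4 sites.

4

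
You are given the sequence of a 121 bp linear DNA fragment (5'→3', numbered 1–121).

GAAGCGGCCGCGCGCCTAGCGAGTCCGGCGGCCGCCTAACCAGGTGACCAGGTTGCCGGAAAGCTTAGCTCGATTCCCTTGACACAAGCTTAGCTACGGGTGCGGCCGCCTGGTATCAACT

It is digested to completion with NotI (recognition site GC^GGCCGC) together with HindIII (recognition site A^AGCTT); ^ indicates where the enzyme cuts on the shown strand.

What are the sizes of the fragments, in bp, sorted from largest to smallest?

NotI sites (GCGGCCGC) start at positions 4, 28, 102.
NotI cuts after base 2 of each site, so after positions 5, 29, 103.
HindIII sites (AAGCTT) start at positions 61, 86.
HindIII cuts after the first base of each site, so after positions 61, 86.
Combined cut positions: 5, 29, 61, 86, 103.
Linear molecule, 5 cuts → 6 fragments:
  1–5 → 5 bp
  6–29 → 24 bp
  30–61 → 32 bp
  62–86 → 25 bp
  87–103 → 17 bp
  104–121 → 18 bp
Sorted largest to smallest: 32, 25, 24, 18, 17, 5 bp.

32, 25, 24, 18, 17, 5 bp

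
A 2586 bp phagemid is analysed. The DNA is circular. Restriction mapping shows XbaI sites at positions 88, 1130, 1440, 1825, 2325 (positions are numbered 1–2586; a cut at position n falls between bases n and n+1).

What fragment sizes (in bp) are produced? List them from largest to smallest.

1042, 500, 385, 349, 310 bp

Circular molecule, 5 cuts → 5 fragments:
  1130 − 88 = 1042 bp
  1440 − 1130 = 310 bp
  1825 − 1440 = 385 bp
  2325 − 1825 = 500 bp
  wrap: 2586 − 2325 + 88 = 349 bp
Sorted largest to smallest: 1042, 500, 385, 349, 310 bp.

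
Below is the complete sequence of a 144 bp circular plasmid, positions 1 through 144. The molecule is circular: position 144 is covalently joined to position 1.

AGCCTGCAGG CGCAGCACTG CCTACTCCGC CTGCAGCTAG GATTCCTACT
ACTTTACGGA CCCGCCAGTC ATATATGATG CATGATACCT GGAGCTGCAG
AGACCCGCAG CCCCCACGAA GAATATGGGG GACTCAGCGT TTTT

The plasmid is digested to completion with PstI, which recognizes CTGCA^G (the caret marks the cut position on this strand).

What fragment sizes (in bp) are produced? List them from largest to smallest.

PstI sites (CTGCAG) start at positions 4, 31, 95.
PstI cuts after base 5 of each site (before the last base), so after positions 8, 35, 99.
Circular molecule, 3 cuts → 3 fragments:
  9–35 → 27 bp
  36–99 → 64 bp
  100–144 then 1–8 → 45 + 8 = 53 bp
Sorted largest to smallest: 64, 53, 27 bp.

64, 53, 27 bp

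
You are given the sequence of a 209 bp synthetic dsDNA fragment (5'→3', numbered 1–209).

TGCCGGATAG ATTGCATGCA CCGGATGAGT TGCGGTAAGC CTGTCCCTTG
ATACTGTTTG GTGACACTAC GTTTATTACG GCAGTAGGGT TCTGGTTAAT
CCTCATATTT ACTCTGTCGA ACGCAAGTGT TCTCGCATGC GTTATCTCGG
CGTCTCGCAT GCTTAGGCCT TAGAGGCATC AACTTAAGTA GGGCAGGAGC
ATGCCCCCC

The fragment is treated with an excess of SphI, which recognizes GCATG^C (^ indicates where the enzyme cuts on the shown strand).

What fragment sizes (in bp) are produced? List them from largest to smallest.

SphI sites (GCATGC) start at positions 14, 135, 157, 199.
SphI cuts after base 5 of each site (before the last base), so after positions 18, 139, 161, 203.
Linear molecule, 4 cuts → 5 fragments:
  1–18 → 18 bp
  19–139 → 121 bp
  140–161 → 22 bp
  162–203 → 42 bp
  204–209 → 6 bp
Sorted largest to smallest: 121, 42, 22, 18, 6 bp.

121, 42, 22, 18, 6 bp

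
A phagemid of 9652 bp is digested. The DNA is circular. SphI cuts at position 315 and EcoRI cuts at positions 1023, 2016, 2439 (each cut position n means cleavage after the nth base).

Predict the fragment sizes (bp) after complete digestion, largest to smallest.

7528, 993, 708, 423 bp

Combined cut positions (sorted): 315, 1023, 2016, 2439.
Circular molecule, 4 cuts → 4 fragments:
  1023 − 315 = 708 bp
  2016 − 1023 = 993 bp
  2439 − 2016 = 423 bp
  wrap: 9652 − 2439 + 315 = 7528 bp
Sorted largest to smallest: 7528, 993, 708, 423 bp.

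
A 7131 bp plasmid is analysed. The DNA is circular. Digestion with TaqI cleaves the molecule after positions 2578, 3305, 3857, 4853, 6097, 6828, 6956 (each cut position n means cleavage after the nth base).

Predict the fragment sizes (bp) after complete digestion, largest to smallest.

2753, 1244, 996, 731, 727, 552, 128 bp

Circular molecule, 7 cuts → 7 fragments:
  3305 − 2578 = 727 bp
  3857 − 3305 = 552 bp
  4853 − 3857 = 996 bp
  6097 − 4853 = 1244 bp
  6828 − 6097 = 731 bp
  6956 − 6828 = 128 bp
  wrap: 7131 − 6956 + 2578 = 2753 bp
Sorted largest to smallest: 2753, 1244, 996, 731, 727, 552, 128 bp.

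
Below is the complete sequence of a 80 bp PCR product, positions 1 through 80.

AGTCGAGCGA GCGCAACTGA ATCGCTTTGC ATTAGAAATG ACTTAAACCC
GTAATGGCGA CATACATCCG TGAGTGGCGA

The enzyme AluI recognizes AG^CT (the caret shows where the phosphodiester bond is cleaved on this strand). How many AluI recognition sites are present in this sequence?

0

No occurrence of AGCT is present in the sequence.
AluI does not cut: 0 sites.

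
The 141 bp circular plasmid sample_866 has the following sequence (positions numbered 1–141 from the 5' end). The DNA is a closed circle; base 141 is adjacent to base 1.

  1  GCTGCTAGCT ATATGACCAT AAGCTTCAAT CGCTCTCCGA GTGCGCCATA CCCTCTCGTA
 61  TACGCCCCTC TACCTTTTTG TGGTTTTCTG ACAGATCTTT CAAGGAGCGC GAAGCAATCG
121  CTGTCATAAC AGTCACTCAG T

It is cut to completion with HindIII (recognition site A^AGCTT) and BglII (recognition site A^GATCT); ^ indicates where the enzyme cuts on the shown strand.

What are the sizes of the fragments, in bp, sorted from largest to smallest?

72, 69 bp

The HindIII site (AAGCTT) starts at position 21.
HindIII cuts after the first base of each site, so after position 21.
The BglII site (AGATCT) starts at position 93.
BglII cuts after the first base of each site, so after position 93.
Combined cut positions: 21, 93.
Circular molecule, 2 cuts → 2 fragments:
  22–93 → 72 bp
  94–141 then 1–21 → 48 + 21 = 69 bp
Sorted largest to smallest: 72, 69 bp.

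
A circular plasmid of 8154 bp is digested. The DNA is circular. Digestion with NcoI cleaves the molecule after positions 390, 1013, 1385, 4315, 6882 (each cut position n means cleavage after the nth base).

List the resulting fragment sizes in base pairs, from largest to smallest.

2930, 2567, 1662, 623, 372 bp

Circular molecule, 5 cuts → 5 fragments:
  1013 − 390 = 623 bp
  1385 − 1013 = 372 bp
  4315 − 1385 = 2930 bp
  6882 − 4315 = 2567 bp
  wrap: 8154 − 6882 + 390 = 1662 bp
Sorted largest to smallest: 2930, 2567, 1662, 623, 372 bp.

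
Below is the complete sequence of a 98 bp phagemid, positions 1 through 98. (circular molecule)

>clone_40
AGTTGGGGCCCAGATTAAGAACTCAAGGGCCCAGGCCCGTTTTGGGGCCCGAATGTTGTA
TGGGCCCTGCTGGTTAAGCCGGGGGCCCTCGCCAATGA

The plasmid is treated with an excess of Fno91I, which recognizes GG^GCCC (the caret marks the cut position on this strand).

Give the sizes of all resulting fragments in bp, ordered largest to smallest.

Fno91I sites (GGGCCC) start at positions 6, 27, 45, 62, 83.
Fno91I cuts after base 2 of each site, so after positions 7, 28, 46, 63, 84.
Circular molecule, 5 cuts → 5 fragments:
  8–28 → 21 bp
  29–46 → 18 bp
  47–63 → 17 bp
  64–84 → 21 bp
  85–98 then 1–7 → 14 + 7 = 21 bp
Sorted largest to smallest: 21, 21, 21, 18, 17 bp.

21, 21, 21, 18, 17 bp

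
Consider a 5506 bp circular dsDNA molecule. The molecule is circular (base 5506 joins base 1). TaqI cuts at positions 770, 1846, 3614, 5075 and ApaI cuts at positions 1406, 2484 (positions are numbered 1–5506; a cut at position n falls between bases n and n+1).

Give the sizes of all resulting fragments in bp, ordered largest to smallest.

1461, 1201, 1130, 638, 636, 440 bp

Combined cut positions (sorted): 770, 1406, 1846, 2484, 3614, 5075.
Circular molecule, 6 cuts → 6 fragments:
  1406 − 770 = 636 bp
  1846 − 1406 = 440 bp
  2484 − 1846 = 638 bp
  3614 − 2484 = 1130 bp
  5075 − 3614 = 1461 bp
  wrap: 5506 − 5075 + 770 = 1201 bp
Sorted largest to smallest: 1461, 1201, 1130, 638, 636, 440 bp.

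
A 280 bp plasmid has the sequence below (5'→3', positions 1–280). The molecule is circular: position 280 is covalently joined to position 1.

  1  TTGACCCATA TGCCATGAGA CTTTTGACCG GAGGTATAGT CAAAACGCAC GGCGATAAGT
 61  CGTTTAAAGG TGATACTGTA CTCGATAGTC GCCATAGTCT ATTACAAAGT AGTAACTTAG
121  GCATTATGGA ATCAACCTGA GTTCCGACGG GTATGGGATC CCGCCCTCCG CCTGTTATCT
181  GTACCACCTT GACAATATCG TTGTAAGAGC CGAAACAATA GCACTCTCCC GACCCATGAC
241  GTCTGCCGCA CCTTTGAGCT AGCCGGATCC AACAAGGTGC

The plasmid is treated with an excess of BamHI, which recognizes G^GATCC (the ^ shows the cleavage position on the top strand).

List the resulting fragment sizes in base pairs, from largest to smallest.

171, 109 bp

BamHI sites (GGATCC) start at positions 156, 265.
BamHI cuts after the first base of each site, so after positions 156, 265.
Circular molecule, 2 cuts → 2 fragments:
  157–265 → 109 bp
  266–280 then 1–156 → 15 + 156 = 171 bp
Sorted largest to smallest: 171, 109 bp.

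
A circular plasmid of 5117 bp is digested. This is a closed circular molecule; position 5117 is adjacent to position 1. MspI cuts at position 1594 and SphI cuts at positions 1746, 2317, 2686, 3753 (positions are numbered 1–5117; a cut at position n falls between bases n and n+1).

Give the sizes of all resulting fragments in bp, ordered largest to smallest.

Combined cut positions (sorted): 1594, 1746, 2317, 2686, 3753.
Circular molecule, 5 cuts → 5 fragments:
  1746 − 1594 = 152 bp
  2317 − 1746 = 571 bp
  2686 − 2317 = 369 bp
  3753 − 2686 = 1067 bp
  wrap: 5117 − 3753 + 1594 = 2958 bp
Sorted largest to smallest: 2958, 1067, 571, 369, 152 bp.

2958, 1067, 571, 369, 152 bp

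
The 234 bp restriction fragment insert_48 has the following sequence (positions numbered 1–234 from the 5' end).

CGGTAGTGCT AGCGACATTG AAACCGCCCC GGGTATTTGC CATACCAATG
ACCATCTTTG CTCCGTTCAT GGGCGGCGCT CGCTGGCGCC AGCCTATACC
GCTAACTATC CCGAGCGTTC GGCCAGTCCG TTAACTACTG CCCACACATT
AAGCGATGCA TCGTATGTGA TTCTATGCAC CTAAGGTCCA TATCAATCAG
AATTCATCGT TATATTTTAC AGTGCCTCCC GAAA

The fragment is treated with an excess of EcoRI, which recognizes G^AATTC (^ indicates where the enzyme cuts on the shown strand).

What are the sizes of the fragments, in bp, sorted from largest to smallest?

The EcoRI site (GAATTC) starts at position 200.
EcoRI cuts after the first base of each site, so after position 200.
Linear molecule, 1 cut → 2 fragments:
  1–200 → 200 bp
  201–234 → 34 bp
Sorted largest to smallest: 200, 34 bp.

200, 34 bp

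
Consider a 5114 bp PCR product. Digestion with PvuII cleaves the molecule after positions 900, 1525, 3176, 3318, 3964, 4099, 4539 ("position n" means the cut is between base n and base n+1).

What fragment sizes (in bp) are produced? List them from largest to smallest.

1651, 900, 646, 625, 575, 440, 142, 135 bp

Linear molecule, 7 cuts → 8 fragments:
  900 − 0 = 900 bp
  1525 − 900 = 625 bp
  3176 − 1525 = 1651 bp
  3318 − 3176 = 142 bp
  3964 − 3318 = 646 bp
  4099 − 3964 = 135 bp
  4539 − 4099 = 440 bp
  5114 − 4539 = 575 bp
Sorted largest to smallest: 1651, 900, 646, 625, 575, 440, 142, 135 bp.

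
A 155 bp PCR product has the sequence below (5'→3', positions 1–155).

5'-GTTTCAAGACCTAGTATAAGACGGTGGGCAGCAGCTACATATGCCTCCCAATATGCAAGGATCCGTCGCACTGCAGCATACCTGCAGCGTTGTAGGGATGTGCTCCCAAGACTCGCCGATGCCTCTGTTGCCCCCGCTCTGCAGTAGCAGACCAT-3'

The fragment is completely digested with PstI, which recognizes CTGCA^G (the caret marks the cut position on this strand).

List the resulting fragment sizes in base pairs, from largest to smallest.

PstI sites (CTGCAG) start at positions 71, 82, 139.
PstI cuts after base 5 of each site (before the last base), so after positions 75, 86, 143.
Linear molecule, 3 cuts → 4 fragments:
  1–75 → 75 bp
  76–86 → 11 bp
  87–143 → 57 bp
  144–155 → 12 bp
Sorted largest to smallest: 75, 57, 12, 11 bp.

75, 57, 12, 11 bp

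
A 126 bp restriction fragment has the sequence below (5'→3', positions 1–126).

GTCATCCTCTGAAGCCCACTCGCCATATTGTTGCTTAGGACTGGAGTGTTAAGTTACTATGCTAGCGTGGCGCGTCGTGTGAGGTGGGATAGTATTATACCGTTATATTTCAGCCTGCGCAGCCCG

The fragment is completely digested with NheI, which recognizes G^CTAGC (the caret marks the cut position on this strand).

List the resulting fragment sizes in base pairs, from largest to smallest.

65, 61 bp

The NheI site (GCTAGC) starts at position 61.
NheI cuts after the first base of each site, so after position 61.
Linear molecule, 1 cut → 2 fragments:
  1–61 → 61 bp
  62–126 → 65 bp
Sorted largest to smallest: 65, 61 bp.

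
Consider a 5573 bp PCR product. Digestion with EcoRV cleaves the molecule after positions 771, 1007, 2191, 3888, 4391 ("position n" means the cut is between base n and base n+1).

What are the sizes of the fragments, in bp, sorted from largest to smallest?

Linear molecule, 5 cuts → 6 fragments:
  771 − 0 = 771 bp
  1007 − 771 = 236 bp
  2191 − 1007 = 1184 bp
  3888 − 2191 = 1697 bp
  4391 − 3888 = 503 bp
  5573 − 4391 = 1182 bp
Sorted largest to smallest: 1697, 1184, 1182, 771, 503, 236 bp.

1697, 1184, 1182, 771, 503, 236 bp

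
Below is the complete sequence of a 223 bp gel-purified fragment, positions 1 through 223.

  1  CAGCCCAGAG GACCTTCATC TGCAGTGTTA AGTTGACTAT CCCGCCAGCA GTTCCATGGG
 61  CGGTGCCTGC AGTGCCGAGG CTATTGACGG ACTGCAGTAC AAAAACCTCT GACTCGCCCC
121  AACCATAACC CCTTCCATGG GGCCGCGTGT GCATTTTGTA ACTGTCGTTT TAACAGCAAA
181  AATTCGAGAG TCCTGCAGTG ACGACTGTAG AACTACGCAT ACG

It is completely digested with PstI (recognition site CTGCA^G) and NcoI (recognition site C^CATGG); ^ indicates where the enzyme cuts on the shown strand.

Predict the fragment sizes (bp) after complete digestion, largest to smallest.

62, 39, 30, 26, 25, 24, 17 bp

PstI sites (CTGCAG) start at positions 20, 67, 92, 193.
PstI cuts after base 5 of each site (before the last base), so after positions 24, 71, 96, 197.
NcoI sites (CCATGG) start at positions 54, 135.
NcoI cuts after the first base of each site, so after positions 54, 135.
Combined cut positions: 24, 54, 71, 96, 135, 197.
Linear molecule, 6 cuts → 7 fragments:
  1–24 → 24 bp
  25–54 → 30 bp
  55–71 → 17 bp
  72–96 → 25 bp
  97–135 → 39 bp
  136–197 → 62 bp
  198–223 → 26 bp
Sorted largest to smallest: 62, 39, 30, 26, 25, 24, 17 bp.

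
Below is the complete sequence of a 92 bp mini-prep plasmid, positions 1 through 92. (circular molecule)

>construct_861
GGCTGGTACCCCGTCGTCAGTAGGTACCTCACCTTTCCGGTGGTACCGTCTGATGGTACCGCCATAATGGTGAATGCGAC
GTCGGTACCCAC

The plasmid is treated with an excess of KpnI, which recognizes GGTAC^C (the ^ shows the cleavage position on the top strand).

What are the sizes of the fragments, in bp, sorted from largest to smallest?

29, 19, 18, 13, 13 bp

KpnI sites (GGTACC) start at positions 5, 23, 42, 55, 84.
KpnI cuts after base 5 of each site (before the last base), so after positions 9, 27, 46, 59, 88.
Circular molecule, 5 cuts → 5 fragments:
  10–27 → 18 bp
  28–46 → 19 bp
  47–59 → 13 bp
  60–88 → 29 bp
  89–92 then 1–9 → 4 + 9 = 13 bp
Sorted largest to smallest: 29, 19, 18, 13, 13 bp.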